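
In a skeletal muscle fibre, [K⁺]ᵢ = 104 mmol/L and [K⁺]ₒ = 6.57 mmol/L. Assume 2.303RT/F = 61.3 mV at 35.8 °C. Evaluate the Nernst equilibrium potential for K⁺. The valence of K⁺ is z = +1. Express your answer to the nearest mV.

-74 mV

E = (61.3/z) · log₁₀([K⁺]_out/[K⁺]_in) with z = +1.
= (61.3/1) · log₁₀(6.57/104) = 61.30 · log₁₀(0.06317)
= 61.30 · (-1.1995) = -73.53 mV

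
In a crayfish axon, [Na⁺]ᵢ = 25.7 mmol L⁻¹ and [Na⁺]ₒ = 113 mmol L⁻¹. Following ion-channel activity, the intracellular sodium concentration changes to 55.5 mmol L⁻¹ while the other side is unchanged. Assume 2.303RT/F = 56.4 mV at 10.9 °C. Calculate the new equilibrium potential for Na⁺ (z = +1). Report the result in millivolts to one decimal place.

After the shift: [Na⁺]_out = 113, [Na⁺]_in = 55.5 mmol L⁻¹.
E_new = (56.4/1)·log₁₀(113/55.5) = 56.40 · (0.3088) = 17.42 mV

17.4 mV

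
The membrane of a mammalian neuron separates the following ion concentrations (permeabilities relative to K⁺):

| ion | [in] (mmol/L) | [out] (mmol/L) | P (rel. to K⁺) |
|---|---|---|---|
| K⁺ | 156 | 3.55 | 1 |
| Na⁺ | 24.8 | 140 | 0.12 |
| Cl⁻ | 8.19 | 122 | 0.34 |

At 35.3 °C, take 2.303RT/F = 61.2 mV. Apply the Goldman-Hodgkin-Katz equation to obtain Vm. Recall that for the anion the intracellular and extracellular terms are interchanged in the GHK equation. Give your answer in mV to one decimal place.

-57.4 mV

Vm = 61.2 · log₁₀[(Σ P·[cation]ₒ + Σ P·[anion]ᵢ) / (Σ P·[cation]ᵢ + Σ P·[anion]ₒ)]
Numerator = 1×3.55 + 0.12×140 + 0.34×8.19 = 23.13
Denominator = 1×156 + 0.12×24.8 + 0.34×122 = 200.5
Vm = 61.2 · log₁₀(0.11541) = 61.2 × (-0.9378) = -57.39 mV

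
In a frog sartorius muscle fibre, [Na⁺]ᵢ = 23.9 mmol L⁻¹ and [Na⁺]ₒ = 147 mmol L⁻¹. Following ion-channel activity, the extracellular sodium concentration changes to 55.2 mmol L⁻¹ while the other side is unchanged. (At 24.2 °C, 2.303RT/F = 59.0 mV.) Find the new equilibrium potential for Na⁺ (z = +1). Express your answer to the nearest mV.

After the shift: [Na⁺]_out = 55.2, [Na⁺]_in = 23.9 mmol L⁻¹.
E_new = (59.0/1)·log₁₀(55.2/23.9) = 59.00 · (0.3635) = 21.45 mV

21 mV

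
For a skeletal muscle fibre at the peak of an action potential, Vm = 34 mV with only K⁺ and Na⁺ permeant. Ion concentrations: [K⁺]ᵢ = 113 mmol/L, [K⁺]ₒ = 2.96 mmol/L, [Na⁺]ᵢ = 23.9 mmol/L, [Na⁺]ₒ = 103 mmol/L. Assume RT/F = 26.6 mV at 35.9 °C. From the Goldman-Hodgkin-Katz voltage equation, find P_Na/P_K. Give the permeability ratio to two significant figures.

Let α = P_Na/P_K. GHK: Vm = 26.6·ln[(Kₒ + α·Naₒ)/(Kᵢ + α·Naᵢ)].
e^(Vm/26.6) = e^(34.0/26.6) = 3.5902
So 3.5902·(Kᵢ + α·Naᵢ) = Kₒ + α·Naₒ → α = (3.5902·113.0 − 2.96) / (103.0 − 3.5902·23.9)
α = (405.7 − 2.96) / (103.0 − 85.8) = 402.7/17.2 = 23.42

23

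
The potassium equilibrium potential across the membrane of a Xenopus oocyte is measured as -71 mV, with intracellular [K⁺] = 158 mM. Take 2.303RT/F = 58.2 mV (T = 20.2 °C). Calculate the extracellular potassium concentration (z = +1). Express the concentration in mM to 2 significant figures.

9.5 mM

Nernst: E = (58.2/1) · log₁₀([out]/[in]), so log₁₀([out]/[in]) = -71.0 × 1 / 58.2 = -1.2199.
[out]/[in] = 10^(-1.2199) = 0.06027.
[out] = 0.06027 × 158 = 9.522 mM.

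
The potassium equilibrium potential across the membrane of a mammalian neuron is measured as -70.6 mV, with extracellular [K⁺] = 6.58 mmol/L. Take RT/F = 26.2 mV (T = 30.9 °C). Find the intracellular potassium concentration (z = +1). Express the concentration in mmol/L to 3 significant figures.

Nernst: E = (26.2/1) · ln([out]/[in]), so ln([out]/[in]) = -70.6 × 1 / 26.2 = -2.6947.
[out]/[in] = e^(-2.6947) = 0.06757.
[in] = 6.58 / 0.06757 = 97.39 mmol/L.

97.4 mmol/L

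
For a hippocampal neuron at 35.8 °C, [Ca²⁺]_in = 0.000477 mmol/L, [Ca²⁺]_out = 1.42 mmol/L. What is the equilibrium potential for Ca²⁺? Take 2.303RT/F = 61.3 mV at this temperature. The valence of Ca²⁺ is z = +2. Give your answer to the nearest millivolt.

106 mV

E = (61.3/z) · log₁₀([Ca²⁺]_out/[Ca²⁺]_in) with z = +2.
= (61.3/2) · log₁₀(1.42/0.000477) = 30.65 · log₁₀(2977)
= 30.65 · (3.4738) = 106.47 mV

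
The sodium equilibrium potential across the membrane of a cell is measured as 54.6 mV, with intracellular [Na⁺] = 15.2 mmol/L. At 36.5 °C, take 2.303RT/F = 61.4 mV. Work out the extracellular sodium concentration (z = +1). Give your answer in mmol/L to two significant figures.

120 mmol/L

Nernst: E = (61.4/1) · log₁₀([out]/[in]), so log₁₀([out]/[in]) = 54.6 × 1 / 61.4 = 0.8893.
[out]/[in] = 10^(0.8893) = 7.749.
[out] = 7.749 × 15.2 = 117.8 mmol/L.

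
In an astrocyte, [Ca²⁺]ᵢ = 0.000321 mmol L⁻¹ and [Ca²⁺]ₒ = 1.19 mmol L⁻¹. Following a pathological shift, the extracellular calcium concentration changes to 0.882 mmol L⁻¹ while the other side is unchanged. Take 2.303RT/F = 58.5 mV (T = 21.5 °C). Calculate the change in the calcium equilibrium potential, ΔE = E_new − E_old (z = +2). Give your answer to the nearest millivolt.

E_old = (58.5/2)·log₁₀(1.19/0.000321) = 104.39 mV
E_new = (58.5/2)·log₁₀(0.882/0.000321) = 100.59 mV
ΔE = 100.59 − (104.39) = -3.80 mV

-4 mV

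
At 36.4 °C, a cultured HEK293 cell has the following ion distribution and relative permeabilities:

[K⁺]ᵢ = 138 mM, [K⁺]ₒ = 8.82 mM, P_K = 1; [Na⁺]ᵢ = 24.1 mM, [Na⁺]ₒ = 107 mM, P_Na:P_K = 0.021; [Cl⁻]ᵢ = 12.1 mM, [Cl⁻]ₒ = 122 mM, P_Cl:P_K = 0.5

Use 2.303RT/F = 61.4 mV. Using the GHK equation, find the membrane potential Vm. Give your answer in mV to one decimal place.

-65.5 mV

Vm = 61.4 · log₁₀[(Σ P·[cation]ₒ + Σ P·[anion]ᵢ) / (Σ P·[cation]ᵢ + Σ P·[anion]ₒ)]
Numerator = 1×8.82 + 0.021×107 + 0.5×12.1 = 17.12
Denominator = 1×138 + 0.021×24.1 + 0.5×122 = 199.5
Vm = 61.4 · log₁₀(0.085797) = 61.4 × (-1.0665) = -65.48 mV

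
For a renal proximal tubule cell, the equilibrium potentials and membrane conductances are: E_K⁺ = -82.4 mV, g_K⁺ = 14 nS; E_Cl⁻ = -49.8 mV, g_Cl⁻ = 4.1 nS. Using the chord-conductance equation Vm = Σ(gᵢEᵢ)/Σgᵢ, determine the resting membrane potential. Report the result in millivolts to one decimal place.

-75.0 mV

Σ gᵢEᵢ = 14·(-82.4) + 4.1·(-49.8) = -1357.78
Σ gᵢ = 14 + 4.1 = 18.1
Vm = -1357.78 / 18.1 = -75.02 mV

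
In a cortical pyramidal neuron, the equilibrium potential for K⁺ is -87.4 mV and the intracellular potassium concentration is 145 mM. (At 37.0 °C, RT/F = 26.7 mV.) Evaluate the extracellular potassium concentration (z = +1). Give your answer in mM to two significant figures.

Nernst: E = (26.7/1) · ln([out]/[in]), so ln([out]/[in]) = -87.4 × 1 / 26.7 = -3.2734.
[out]/[in] = e^(-3.2734) = 0.03788.
[out] = 0.03788 × 145 = 5.492 mM.

5.5 mM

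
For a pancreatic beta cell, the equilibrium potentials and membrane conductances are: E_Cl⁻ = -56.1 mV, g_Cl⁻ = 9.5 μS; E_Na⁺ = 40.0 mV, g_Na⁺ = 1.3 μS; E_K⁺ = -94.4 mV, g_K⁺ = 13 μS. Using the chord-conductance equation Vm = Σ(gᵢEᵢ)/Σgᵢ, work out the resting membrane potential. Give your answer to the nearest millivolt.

-72 mV

Σ gᵢEᵢ = 9.5·(-56.1) + 1.3·(40.0) + 13·(-94.4) = -1708.15
Σ gᵢ = 9.5 + 1.3 + 13 = 23.8
Vm = -1708.15 / 23.8 = -71.77 mV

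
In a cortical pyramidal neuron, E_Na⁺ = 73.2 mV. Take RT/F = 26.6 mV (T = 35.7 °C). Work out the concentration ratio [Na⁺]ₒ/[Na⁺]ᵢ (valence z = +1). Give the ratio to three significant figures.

ln([out]/[in]) = E·z/(26.6) = 73.2 × 1 / 26.6 = 2.7519
[out]/[in] = e^(2.7519) = 15.67

15.7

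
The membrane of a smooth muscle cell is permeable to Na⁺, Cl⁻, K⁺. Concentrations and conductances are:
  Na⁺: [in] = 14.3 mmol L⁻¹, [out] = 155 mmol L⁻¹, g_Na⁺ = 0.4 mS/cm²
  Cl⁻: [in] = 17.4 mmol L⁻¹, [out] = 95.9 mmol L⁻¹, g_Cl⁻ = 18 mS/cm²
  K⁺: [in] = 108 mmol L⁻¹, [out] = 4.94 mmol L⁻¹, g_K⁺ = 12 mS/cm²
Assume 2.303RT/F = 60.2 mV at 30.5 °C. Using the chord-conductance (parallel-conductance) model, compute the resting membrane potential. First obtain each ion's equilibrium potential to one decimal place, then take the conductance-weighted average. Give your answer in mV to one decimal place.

-57.4 mV

E_Na⁺ = (60.2/1)·log₁₀(155/14.3) = 62.3 mV
E_Cl⁻ = (60.2/-1)·log₁₀(95.9/17.4) = -44.6 mV
E_K⁺ = (60.2/1)·log₁₀(4.94/108) = -80.6 mV
Vm = (Σ gᵢEᵢ)/(Σ gᵢ) = (0.4·62.3 + 18·-44.6 + 12·-80.6) / (0.4 + 18 + 12)
= -1745.08 / 30.4 = -57.40 mV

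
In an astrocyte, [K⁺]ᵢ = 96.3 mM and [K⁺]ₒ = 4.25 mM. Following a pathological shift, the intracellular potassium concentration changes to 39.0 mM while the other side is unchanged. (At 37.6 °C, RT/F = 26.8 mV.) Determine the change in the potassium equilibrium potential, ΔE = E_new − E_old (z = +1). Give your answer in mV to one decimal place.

E_old = (26.8/1)·ln(4.25/96.3) = -83.63 mV
E_new = (26.8/1)·ln(4.25/39.0) = -59.41 mV
ΔE = -59.41 − (-83.63) = 24.22 mV

24.2 mV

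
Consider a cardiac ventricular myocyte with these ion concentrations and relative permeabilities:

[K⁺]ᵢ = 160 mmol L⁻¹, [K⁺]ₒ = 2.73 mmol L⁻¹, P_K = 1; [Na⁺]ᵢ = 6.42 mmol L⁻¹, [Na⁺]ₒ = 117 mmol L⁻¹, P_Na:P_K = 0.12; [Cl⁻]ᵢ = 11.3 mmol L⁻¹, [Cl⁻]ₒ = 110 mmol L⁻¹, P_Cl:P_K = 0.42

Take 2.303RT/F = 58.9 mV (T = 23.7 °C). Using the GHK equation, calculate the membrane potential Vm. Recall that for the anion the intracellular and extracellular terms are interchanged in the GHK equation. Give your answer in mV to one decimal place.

Vm = 58.9 · log₁₀[(Σ P·[cation]ₒ + Σ P·[anion]ᵢ) / (Σ P·[cation]ᵢ + Σ P·[anion]ₒ)]
Numerator = 1×2.73 + 0.12×117 + 0.42×11.3 = 21.52
Denominator = 1×160 + 0.12×6.42 + 0.42×110 = 207
Vm = 58.9 · log₁₀(0.10396) = 58.9 × (-0.9831) = -57.91 mV

-57.9 mV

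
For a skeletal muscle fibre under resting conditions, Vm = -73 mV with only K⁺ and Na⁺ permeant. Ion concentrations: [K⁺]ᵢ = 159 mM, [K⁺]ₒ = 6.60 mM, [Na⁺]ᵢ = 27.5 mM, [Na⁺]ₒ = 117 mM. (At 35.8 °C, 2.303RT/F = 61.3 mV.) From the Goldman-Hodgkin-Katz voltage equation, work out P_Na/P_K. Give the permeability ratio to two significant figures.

Let α = P_Na/P_K. GHK: Vm = 61.3·log₁₀[(Kₒ + α·Naₒ)/(Kᵢ + α·Naᵢ)].
10^(Vm/61.3) = 10^(-73.0/61.3) = 0.064437
So 0.064437·(Kᵢ + α·Naᵢ) = Kₒ + α·Naₒ → α = (0.064437·159.0 − 6.6) / (117.0 − 0.064437·27.5)
α = (10.25 − 6.6) / (117.0 − 1.772) = 3.645/115.2 = 0.03164

0.032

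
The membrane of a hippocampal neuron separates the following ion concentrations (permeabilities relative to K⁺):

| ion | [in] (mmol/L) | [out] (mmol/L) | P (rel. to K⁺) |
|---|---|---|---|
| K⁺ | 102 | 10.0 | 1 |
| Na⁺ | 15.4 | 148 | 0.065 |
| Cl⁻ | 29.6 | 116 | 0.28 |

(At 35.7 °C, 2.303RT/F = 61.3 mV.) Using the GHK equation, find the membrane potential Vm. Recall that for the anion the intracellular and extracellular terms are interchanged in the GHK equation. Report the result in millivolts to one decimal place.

Vm = 61.3 · log₁₀[(Σ P·[cation]ₒ + Σ P·[anion]ᵢ) / (Σ P·[cation]ᵢ + Σ P·[anion]ₒ)]
Numerator = 1×10.0 + 0.065×148 + 0.28×29.6 = 27.91
Denominator = 1×102 + 0.065×15.4 + 0.28×116 = 135.5
Vm = 61.3 · log₁₀(0.20599) = 61.3 × (-0.6861) = -42.06 mV

-42.1 mV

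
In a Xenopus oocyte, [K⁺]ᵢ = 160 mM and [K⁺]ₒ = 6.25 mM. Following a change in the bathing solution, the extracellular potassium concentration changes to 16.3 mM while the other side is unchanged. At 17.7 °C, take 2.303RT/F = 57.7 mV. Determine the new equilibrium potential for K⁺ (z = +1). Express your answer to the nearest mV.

-57 mV

After the shift: [K⁺]_out = 16.3, [K⁺]_in = 160 mM.
E_new = (57.7/1)·log₁₀(16.3/160) = 57.70 · (-0.9919) = -57.23 mV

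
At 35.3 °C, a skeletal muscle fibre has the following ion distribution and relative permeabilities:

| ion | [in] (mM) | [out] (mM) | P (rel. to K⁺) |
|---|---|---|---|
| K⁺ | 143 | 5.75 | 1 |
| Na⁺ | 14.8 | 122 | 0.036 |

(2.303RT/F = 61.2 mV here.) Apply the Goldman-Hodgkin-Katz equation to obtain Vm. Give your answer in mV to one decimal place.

-70.4 mV

Vm = 61.2 · log₁₀[(Σ P·[cation]ₒ + Σ P·[anion]ᵢ) / (Σ P·[cation]ᵢ + Σ P·[anion]ₒ)]
Numerator = 1×5.75 + 0.036×122 = 10.14
Denominator = 1×143 + 0.036×14.8 = 143.5
Vm = 61.2 · log₁₀(0.07066) = 61.2 × (-1.1508) = -70.43 mV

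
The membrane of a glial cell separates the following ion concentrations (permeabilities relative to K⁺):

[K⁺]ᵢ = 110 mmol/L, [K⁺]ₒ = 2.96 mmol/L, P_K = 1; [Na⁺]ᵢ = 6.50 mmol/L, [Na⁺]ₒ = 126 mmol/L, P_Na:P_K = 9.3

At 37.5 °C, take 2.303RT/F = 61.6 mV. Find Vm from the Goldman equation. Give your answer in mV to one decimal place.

Vm = 61.6 · log₁₀[(Σ P·[cation]ₒ + Σ P·[anion]ᵢ) / (Σ P·[cation]ᵢ + Σ P·[anion]ₒ)]
Numerator = 1×2.96 + 9.3×126 = 1175
Denominator = 1×110 + 9.3×6.50 = 170.4
Vm = 61.6 · log₁₀(6.8921) = 61.6 × (0.8384) = 51.64 mV

51.6 mV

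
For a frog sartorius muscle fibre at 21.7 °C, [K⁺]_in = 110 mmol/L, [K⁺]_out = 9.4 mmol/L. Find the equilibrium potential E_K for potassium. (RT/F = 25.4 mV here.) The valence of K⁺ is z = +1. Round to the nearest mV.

E = (25.4/z) · ln([K⁺]_out/[K⁺]_in) with z = +1.
= (25.4/1) · ln(9.4/110) = 25.40 · ln(0.08545)
= 25.40 · (-2.4598) = -62.48 mV

-62 mV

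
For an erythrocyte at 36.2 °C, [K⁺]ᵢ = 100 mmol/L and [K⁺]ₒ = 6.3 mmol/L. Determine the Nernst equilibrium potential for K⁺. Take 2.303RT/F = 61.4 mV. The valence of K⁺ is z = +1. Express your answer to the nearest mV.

E = (61.4/z) · log₁₀([K⁺]_out/[K⁺]_in) with z = +1.
= (61.4/1) · log₁₀(6.3/100) = 61.40 · log₁₀(0.063)
= 61.40 · (-1.2007) = -73.72 mV

-74 mV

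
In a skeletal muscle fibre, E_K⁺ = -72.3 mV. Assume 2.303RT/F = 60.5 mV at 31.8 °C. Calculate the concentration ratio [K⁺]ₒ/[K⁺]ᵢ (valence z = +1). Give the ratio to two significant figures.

0.064

log₁₀([out]/[in]) = E·z/(60.5) = -72.3 × 1 / 60.5 = -1.1950
[out]/[in] = 10^(-1.1950) = 0.06382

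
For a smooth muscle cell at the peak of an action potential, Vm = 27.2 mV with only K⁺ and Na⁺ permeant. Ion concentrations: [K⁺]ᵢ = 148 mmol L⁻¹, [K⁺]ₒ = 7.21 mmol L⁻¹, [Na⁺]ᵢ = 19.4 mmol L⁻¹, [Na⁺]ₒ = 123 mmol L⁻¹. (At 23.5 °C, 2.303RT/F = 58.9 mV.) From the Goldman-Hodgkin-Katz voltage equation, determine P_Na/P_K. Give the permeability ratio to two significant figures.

Let α = P_Na/P_K. GHK: Vm = 58.9·log₁₀[(Kₒ + α·Naₒ)/(Kᵢ + α·Naᵢ)].
10^(Vm/58.9) = 10^(27.2/58.9) = 2.896
So 2.896·(Kᵢ + α·Naᵢ) = Kₒ + α·Naₒ → α = (2.896·148.0 − 7.21) / (123.0 − 2.896·19.4)
α = (428.6 − 7.21) / (123.0 − 56.18) = 421.4/66.82 = 6.307

6.3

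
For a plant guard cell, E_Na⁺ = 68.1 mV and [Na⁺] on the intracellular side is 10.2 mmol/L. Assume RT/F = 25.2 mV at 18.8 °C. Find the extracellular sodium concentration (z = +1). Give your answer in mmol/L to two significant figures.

Nernst: E = (25.2/1) · ln([out]/[in]), so ln([out]/[in]) = 68.1 × 1 / 25.2 = 2.7024.
[out]/[in] = e^(2.7024) = 14.92.
[out] = 14.92 × 10.2 = 152.1 mmol/L.

150 mmol/L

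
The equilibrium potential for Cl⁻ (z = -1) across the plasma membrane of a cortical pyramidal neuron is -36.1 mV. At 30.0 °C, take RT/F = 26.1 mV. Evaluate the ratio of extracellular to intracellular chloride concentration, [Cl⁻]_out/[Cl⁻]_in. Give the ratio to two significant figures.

4.0

ln([out]/[in]) = E·z/(26.1) = -36.1 × -1 / 26.1 = 1.3831
[out]/[in] = e^(1.3831) = 3.987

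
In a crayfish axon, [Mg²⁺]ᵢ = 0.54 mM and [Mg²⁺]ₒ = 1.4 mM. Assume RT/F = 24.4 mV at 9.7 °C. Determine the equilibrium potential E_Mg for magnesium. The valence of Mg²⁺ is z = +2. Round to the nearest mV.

E = (24.4/z) · ln([Mg²⁺]_out/[Mg²⁺]_in) with z = +2.
= (24.4/2) · ln(1.4/0.54) = 12.20 · ln(2.593)
= 12.20 · (0.9527) = 11.62 mV

12 mV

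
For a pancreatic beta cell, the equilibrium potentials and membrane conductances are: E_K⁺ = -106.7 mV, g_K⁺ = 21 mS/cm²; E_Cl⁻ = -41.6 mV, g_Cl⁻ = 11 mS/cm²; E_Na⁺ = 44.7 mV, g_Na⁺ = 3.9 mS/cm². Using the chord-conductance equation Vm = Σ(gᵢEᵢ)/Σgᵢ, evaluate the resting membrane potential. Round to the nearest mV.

-70 mV

Σ gᵢEᵢ = 21·(-106.7) + 11·(-41.6) + 3.9·(44.7) = -2523.97
Σ gᵢ = 21 + 11 + 3.9 = 35.9
Vm = -2523.97 / 35.9 = -70.31 mV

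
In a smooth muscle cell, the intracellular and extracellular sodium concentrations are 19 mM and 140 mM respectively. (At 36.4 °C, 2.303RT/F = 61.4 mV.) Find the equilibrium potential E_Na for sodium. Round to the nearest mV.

53 mV

E = (61.4/z) · log₁₀([Na⁺]_out/[Na⁺]_in) with z = +1.
= (61.4/1) · log₁₀(140/19) = 61.40 · log₁₀(7.368)
= 61.40 · (0.8674) = 53.26 mV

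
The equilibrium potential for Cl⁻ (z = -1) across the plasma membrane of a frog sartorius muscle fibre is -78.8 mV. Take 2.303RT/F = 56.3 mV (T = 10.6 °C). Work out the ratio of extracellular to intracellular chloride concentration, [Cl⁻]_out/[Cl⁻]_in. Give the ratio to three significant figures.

log₁₀([out]/[in]) = E·z/(56.3) = -78.8 × -1 / 56.3 = 1.3996
[out]/[in] = 10^(1.3996) = 25.1

25.1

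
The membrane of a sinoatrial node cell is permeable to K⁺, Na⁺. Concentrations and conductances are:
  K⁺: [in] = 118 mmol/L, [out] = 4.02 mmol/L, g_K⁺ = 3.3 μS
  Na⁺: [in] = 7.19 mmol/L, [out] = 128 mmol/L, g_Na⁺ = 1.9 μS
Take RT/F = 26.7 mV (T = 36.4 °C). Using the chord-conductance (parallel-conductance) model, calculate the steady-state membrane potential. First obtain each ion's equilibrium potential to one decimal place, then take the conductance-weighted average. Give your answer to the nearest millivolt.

E_K⁺ = (26.7/1)·ln(4.02/118) = -90.2 mV
E_Na⁺ = (26.7/1)·ln(128/7.19) = 76.9 mV
Vm = (Σ gᵢEᵢ)/(Σ gᵢ) = (3.3·-90.2 + 1.9·76.9) / (3.3 + 1.9)
= -151.55 / 5.2 = -29.14 mV

-29 mV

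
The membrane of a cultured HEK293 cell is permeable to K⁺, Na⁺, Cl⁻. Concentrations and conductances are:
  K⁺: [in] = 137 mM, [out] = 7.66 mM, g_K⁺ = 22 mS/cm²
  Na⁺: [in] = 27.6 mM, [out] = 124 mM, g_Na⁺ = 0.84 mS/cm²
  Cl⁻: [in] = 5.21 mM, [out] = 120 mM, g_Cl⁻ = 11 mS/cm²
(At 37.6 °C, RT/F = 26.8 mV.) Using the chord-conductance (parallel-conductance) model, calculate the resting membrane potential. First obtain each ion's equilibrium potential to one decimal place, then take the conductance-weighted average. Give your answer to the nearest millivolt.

-77 mV

E_K⁺ = (26.8/1)·ln(7.66/137) = -77.3 mV
E_Na⁺ = (26.8/1)·ln(124/27.6) = 40.3 mV
E_Cl⁻ = (26.8/-1)·ln(120/5.21) = -84.1 mV
Vm = (Σ gᵢEᵢ)/(Σ gᵢ) = (22·-77.3 + 0.84·40.3 + 11·-84.1) / (22 + 0.84 + 11)
= -2591.85 / 33.84 = -76.59 mV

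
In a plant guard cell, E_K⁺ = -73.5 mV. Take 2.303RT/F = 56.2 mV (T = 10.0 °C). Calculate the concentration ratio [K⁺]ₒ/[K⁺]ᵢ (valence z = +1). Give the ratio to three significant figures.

log₁₀([out]/[in]) = E·z/(56.2) = -73.5 × 1 / 56.2 = -1.3078
[out]/[in] = 10^(-1.3078) = 0.04922

0.0492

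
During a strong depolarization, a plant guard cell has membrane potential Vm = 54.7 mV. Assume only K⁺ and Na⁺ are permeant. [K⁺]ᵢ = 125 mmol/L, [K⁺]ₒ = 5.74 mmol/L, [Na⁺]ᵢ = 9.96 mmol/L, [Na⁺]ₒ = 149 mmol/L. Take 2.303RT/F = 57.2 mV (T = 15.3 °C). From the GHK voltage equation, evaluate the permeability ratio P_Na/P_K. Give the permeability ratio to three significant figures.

Let α = P_Na/P_K. GHK: Vm = 57.2·log₁₀[(Kₒ + α·Naₒ)/(Kᵢ + α·Naᵢ)].
10^(Vm/57.2) = 10^(54.7/57.2) = 9.0426
So 9.0426·(Kᵢ + α·Naᵢ) = Kₒ + α·Naₒ → α = (9.0426·125.0 − 5.74) / (149.0 − 9.0426·9.96)
α = (1130 − 5.74) / (149.0 − 90.06) = 1125/58.94 = 19.08

19.1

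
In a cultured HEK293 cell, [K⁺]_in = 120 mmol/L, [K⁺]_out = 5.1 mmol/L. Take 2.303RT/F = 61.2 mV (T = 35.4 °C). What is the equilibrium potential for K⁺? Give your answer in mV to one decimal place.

-83.9 mV

E = (61.2/z) · log₁₀([K⁺]_out/[K⁺]_in) with z = +1.
= (61.2/1) · log₁₀(5.1/120) = 61.20 · log₁₀(0.0425)
= 61.20 · (-1.3716) = -83.94 mV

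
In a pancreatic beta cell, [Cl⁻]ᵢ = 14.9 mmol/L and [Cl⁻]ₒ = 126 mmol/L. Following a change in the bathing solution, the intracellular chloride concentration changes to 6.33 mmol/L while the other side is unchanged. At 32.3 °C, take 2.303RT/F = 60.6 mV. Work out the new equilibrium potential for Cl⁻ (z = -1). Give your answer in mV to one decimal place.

-78.7 mV

After the shift: [Cl⁻]_out = 126, [Cl⁻]_in = 6.33 mmol/L.
E_new = (60.6/-1)·log₁₀(126/6.33) = -60.60 · (1.2990) = -78.72 mV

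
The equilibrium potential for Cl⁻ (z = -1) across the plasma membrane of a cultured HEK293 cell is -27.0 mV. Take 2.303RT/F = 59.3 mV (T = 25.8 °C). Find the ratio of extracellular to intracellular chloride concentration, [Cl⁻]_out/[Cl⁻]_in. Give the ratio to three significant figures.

2.85

log₁₀([out]/[in]) = E·z/(59.3) = -27.0 × -1 / 59.3 = 0.4553
[out]/[in] = 10^(0.4553) = 2.853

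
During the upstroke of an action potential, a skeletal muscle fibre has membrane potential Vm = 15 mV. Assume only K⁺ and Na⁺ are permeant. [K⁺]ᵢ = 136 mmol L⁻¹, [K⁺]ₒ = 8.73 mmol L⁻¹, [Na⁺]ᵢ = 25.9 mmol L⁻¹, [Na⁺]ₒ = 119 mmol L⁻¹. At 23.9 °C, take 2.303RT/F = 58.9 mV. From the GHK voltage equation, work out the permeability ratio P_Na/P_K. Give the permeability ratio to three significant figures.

Let α = P_Na/P_K. GHK: Vm = 58.9·log₁₀[(Kₒ + α·Naₒ)/(Kᵢ + α·Naᵢ)].
10^(Vm/58.9) = 10^(15.0/58.9) = 1.7975
So 1.7975·(Kᵢ + α·Naᵢ) = Kₒ + α·Naₒ → α = (1.7975·136.0 − 8.73) / (119.0 − 1.7975·25.9)
α = (244.5 − 8.73) / (119.0 − 46.56) = 235.7/72.44 = 3.254

3.25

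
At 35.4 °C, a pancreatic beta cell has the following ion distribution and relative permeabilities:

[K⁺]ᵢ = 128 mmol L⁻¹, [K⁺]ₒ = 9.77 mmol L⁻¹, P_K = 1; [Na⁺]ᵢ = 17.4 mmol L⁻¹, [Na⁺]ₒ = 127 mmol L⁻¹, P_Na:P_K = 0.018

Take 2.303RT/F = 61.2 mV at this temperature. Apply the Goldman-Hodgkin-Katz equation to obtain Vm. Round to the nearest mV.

Vm = 61.2 · log₁₀[(Σ P·[cation]ₒ + Σ P·[anion]ᵢ) / (Σ P·[cation]ᵢ + Σ P·[anion]ₒ)]
Numerator = 1×9.77 + 0.018×127 = 12.06
Denominator = 1×128 + 0.018×17.4 = 128.3
Vm = 61.2 · log₁₀(0.093958) = 61.2 × (-1.0271) = -62.86 mV

-63 mV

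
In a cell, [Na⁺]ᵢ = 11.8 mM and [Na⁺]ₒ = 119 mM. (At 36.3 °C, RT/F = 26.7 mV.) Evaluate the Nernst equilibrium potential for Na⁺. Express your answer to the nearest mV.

E = (26.7/z) · ln([Na⁺]_out/[Na⁺]_in) with z = +1.
= (26.7/1) · ln(119/11.8) = 26.70 · ln(10.08)
= 26.70 · (2.3110) = 61.70 mV

62 mV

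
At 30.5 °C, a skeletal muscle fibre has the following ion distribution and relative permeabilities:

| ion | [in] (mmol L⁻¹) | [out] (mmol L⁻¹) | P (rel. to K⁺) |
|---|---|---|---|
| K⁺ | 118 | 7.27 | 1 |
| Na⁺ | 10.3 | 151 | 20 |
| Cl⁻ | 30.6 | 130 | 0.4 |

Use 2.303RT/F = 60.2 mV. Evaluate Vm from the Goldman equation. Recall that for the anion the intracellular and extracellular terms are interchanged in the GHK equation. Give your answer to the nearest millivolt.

55 mV

Vm = 60.2 · log₁₀[(Σ P·[cation]ₒ + Σ P·[anion]ᵢ) / (Σ P·[cation]ᵢ + Σ P·[anion]ₒ)]
Numerator = 1×7.27 + 20×151 + 0.4×30.6 = 3040
Denominator = 1×118 + 20×10.3 + 0.4×130 = 376
Vm = 60.2 · log₁₀(8.0838) = 60.2 × (0.9076) = 54.64 mV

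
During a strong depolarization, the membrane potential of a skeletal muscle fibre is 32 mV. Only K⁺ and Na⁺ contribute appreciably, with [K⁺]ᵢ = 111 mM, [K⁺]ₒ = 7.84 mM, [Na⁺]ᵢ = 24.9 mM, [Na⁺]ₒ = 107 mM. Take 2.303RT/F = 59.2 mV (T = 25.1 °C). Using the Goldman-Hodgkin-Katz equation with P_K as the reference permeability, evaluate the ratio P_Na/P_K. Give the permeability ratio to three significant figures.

Let α = P_Na/P_K. GHK: Vm = 59.2·log₁₀[(Kₒ + α·Naₒ)/(Kᵢ + α·Naᵢ)].
10^(Vm/59.2) = 10^(32.0/59.2) = 3.4717
So 3.4717·(Kᵢ + α·Naᵢ) = Kₒ + α·Naₒ → α = (3.4717·111.0 − 7.84) / (107.0 − 3.4717·24.9)
α = (385.4 − 7.84) / (107.0 − 86.45) = 377.5/20.55 = 18.37

18.4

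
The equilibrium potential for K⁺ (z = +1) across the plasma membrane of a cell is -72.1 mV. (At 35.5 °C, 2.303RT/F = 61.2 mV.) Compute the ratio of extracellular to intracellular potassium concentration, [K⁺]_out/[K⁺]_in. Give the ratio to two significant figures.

0.066

log₁₀([out]/[in]) = E·z/(61.2) = -72.1 × 1 / 61.2 = -1.1781
[out]/[in] = 10^(-1.1781) = 0.06636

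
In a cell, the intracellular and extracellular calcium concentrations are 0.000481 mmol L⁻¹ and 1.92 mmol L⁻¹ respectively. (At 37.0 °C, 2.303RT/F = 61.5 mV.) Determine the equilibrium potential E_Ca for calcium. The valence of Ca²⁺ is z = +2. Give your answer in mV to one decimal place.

E = (61.5/z) · log₁₀([Ca²⁺]_out/[Ca²⁺]_in) with z = +2.
= (61.5/2) · log₁₀(1.92/0.000481) = 30.75 · log₁₀(3992)
= 30.75 · (3.6012) = 110.74 mV

110.7 mV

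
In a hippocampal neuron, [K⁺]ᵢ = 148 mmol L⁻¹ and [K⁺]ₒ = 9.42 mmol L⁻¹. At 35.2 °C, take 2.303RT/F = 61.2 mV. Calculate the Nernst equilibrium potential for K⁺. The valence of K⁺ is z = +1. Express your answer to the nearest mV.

E = (61.2/z) · log₁₀([K⁺]_out/[K⁺]_in) with z = +1.
= (61.2/1) · log₁₀(9.42/148) = 61.20 · log₁₀(0.06365)
= 61.20 · (-1.1962) = -73.21 mV

-73 mV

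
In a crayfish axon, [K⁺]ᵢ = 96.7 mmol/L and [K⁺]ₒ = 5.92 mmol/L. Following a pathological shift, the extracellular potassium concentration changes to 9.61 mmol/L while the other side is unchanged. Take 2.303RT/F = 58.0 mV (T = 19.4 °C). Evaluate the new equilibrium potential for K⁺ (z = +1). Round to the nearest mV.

After the shift: [K⁺]_out = 9.61, [K⁺]_in = 96.7 mmol/L.
E_new = (58.0/1)·log₁₀(9.61/96.7) = 58.00 · (-1.0027) = -58.16 mV

-58 mV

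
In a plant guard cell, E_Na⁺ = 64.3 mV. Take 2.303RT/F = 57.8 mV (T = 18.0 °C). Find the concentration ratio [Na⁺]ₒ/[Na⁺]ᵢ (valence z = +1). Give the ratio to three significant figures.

log₁₀([out]/[in]) = E·z/(57.8) = 64.3 × 1 / 57.8 = 1.1125
[out]/[in] = 10^(1.1125) = 12.96

13.0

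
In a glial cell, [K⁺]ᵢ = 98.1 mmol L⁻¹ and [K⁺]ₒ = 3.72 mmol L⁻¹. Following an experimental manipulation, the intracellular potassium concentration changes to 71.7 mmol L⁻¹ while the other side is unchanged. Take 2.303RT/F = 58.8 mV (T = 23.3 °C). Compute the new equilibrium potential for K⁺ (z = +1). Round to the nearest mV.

-76 mV

After the shift: [K⁺]_out = 3.72, [K⁺]_in = 71.7 mmol L⁻¹.
E_new = (58.8/1)·log₁₀(3.72/71.7) = 58.80 · (-1.2850) = -75.56 mV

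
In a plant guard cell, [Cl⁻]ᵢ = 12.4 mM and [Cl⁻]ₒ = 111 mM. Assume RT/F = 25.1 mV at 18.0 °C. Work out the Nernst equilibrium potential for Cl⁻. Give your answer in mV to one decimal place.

E = (25.1/z) · ln([Cl⁻]_out/[Cl⁻]_in) with z = -1.
For an anion, dividing by z = -1 reverses the sign.
= (25.1/-1) · ln(111/12.4) = -25.10 · ln(8.952)
= -25.10 · (2.1918) = -55.02 mV

-55.0 mV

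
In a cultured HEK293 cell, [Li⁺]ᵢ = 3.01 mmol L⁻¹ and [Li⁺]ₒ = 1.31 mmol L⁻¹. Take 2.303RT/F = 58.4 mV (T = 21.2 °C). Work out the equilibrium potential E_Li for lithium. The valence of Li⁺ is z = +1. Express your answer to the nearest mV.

E = (58.4/z) · log₁₀([Li⁺]_out/[Li⁺]_in) with z = +1.
= (58.4/1) · log₁₀(1.31/3.01) = 58.40 · log₁₀(0.4352)
= 58.40 · (-0.3613) = -21.10 mV

-21 mV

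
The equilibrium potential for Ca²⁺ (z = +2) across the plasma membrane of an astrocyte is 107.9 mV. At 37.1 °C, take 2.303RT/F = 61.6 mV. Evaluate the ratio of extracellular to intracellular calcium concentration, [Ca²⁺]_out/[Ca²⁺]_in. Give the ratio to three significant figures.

3190

log₁₀([out]/[in]) = E·z/(61.6) = 107.9 × 2 / 61.6 = 3.5032
[out]/[in] = 10^(3.5032) = 3186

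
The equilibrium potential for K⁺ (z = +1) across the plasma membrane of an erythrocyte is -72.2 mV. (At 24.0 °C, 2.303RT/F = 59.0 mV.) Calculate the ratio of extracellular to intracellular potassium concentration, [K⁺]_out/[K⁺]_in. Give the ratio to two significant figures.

log₁₀([out]/[in]) = E·z/(59.0) = -72.2 × 1 / 59.0 = -1.2237
[out]/[in] = 10^(-1.2237) = 0.05974

0.060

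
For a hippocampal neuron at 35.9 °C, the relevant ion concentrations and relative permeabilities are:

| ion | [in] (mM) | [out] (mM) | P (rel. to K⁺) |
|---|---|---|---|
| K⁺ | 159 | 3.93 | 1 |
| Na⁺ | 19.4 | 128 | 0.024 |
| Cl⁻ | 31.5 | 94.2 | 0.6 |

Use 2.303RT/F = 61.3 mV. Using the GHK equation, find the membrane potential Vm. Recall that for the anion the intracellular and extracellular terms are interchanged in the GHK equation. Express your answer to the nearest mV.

Vm = 61.3 · log₁₀[(Σ P·[cation]ₒ + Σ P·[anion]ᵢ) / (Σ P·[cation]ᵢ + Σ P·[anion]ₒ)]
Numerator = 1×3.93 + 0.024×128 + 0.6×31.5 = 25.9
Denominator = 1×159 + 0.024×19.4 + 0.6×94.2 = 216
Vm = 61.3 · log₁₀(0.11992) = 61.3 × (-0.9211) = -56.46 mV

-56 mV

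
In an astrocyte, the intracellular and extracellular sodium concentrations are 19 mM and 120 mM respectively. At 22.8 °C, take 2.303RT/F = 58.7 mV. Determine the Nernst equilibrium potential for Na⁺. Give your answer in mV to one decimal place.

E = (58.7/z) · log₁₀([Na⁺]_out/[Na⁺]_in) with z = +1.
= (58.7/1) · log₁₀(120/19) = 58.70 · log₁₀(6.316)
= 58.70 · (0.8004) = 46.99 mV

47.0 mV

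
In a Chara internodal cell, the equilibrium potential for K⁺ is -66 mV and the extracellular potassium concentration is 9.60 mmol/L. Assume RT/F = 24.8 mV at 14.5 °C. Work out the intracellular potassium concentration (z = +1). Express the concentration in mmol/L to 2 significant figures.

Nernst: E = (24.8/1) · ln([out]/[in]), so ln([out]/[in]) = -66.0 × 1 / 24.8 = -2.6613.
[out]/[in] = e^(-2.6613) = 0.06986.
[in] = 9.60 / 0.06986 = 137.4 mmol/L.

140 mmol/L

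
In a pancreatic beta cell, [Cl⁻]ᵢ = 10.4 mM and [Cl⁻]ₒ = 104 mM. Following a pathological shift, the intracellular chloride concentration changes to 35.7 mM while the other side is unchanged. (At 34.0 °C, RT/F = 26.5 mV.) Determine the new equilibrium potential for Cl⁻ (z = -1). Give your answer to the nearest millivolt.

After the shift: [Cl⁻]_out = 104, [Cl⁻]_in = 35.7 mM.
E_new = (26.5/-1)·ln(104/35.7) = -26.50 · (1.0692) = -28.33 mV

-28 mV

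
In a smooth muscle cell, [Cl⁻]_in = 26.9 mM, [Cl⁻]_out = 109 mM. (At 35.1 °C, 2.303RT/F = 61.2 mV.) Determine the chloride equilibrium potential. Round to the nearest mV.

E = (61.2/z) · log₁₀([Cl⁻]_out/[Cl⁻]_in) with z = -1.
For an anion, dividing by z = -1 reverses the sign.
= (61.2/-1) · log₁₀(109/26.9) = -61.20 · log₁₀(4.052)
= -61.20 · (0.6077) = -37.19 mV

-37 mV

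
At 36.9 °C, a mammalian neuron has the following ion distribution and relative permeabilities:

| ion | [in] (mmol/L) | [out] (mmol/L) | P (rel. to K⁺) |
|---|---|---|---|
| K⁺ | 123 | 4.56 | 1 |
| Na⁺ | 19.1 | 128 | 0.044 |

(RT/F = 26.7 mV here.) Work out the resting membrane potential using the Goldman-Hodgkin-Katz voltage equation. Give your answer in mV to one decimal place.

Vm = 26.7 · ln[(Σ P·[cation]ₒ + Σ P·[anion]ᵢ) / (Σ P·[cation]ᵢ + Σ P·[anion]ₒ)]
Numerator = 1×4.56 + 0.044×128 = 10.19
Denominator = 1×123 + 0.044×19.1 = 123.8
Vm = 26.7 · ln(0.082299) = 26.7 × (-2.4974) = -66.68 mV

-66.7 mV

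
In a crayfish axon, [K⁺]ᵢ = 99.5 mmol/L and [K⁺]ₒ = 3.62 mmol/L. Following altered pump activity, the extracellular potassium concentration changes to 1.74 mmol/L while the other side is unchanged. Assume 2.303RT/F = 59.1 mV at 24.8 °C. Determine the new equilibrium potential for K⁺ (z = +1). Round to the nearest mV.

-104 mV

After the shift: [K⁺]_out = 1.74, [K⁺]_in = 99.5 mmol/L.
E_new = (59.1/1)·log₁₀(1.74/99.5) = 59.10 · (-1.7573) = -103.85 mV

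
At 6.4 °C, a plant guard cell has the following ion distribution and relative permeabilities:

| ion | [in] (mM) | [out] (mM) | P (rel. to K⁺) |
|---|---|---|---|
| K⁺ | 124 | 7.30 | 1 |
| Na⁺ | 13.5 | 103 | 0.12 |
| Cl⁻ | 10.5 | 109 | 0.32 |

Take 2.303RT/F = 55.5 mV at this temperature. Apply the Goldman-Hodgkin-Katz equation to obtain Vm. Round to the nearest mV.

Vm = 55.5 · log₁₀[(Σ P·[cation]ₒ + Σ P·[anion]ᵢ) / (Σ P·[cation]ᵢ + Σ P·[anion]ₒ)]
Numerator = 1×7.30 + 0.12×103 + 0.32×10.5 = 23.02
Denominator = 1×124 + 0.12×13.5 + 0.32×109 = 160.5
Vm = 55.5 · log₁₀(0.14343) = 55.5 × (-0.8434) = -46.81 mV

-47 mV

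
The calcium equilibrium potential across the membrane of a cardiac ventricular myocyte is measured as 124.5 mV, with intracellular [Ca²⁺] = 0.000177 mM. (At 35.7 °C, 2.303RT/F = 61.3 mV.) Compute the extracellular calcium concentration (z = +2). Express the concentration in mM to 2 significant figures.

2.0 mM

Nernst: E = (61.3/2) · log₁₀([out]/[in]), so log₁₀([out]/[in]) = 124.5 × 2 / 61.3 = 4.0620.
[out]/[in] = 10^(4.0620) = 1.153e+04.
[out] = 1.153e+04 × 0.000177 = 2.042 mM.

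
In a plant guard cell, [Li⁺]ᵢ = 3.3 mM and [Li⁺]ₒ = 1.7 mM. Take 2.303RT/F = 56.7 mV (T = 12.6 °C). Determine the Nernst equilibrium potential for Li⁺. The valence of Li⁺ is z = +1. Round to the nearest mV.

-16 mV

E = (56.7/z) · log₁₀([Li⁺]_out/[Li⁺]_in) with z = +1.
= (56.7/1) · log₁₀(1.7/3.3) = 56.70 · log₁₀(0.5152)
= 56.70 · (-0.2881) = -16.33 mV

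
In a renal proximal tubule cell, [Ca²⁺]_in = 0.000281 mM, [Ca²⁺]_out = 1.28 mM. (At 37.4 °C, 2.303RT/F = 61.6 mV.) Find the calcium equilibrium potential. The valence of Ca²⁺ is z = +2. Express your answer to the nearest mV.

113 mV

E = (61.6/z) · log₁₀([Ca²⁺]_out/[Ca²⁺]_in) with z = +2.
= (61.6/2) · log₁₀(1.28/0.000281) = 30.80 · log₁₀(4555)
= 30.80 · (3.6585) = 112.68 mV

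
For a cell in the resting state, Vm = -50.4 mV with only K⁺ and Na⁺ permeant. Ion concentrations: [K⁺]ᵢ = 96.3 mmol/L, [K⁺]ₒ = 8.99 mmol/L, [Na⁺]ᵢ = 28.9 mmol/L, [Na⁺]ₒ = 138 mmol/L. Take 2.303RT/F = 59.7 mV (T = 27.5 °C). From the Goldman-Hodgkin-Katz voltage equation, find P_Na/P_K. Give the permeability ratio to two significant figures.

0.036

Let α = P_Na/P_K. GHK: Vm = 59.7·log₁₀[(Kₒ + α·Naₒ)/(Kᵢ + α·Naᵢ)].
10^(Vm/59.7) = 10^(-50.4/59.7) = 0.14315
So 0.14315·(Kᵢ + α·Naᵢ) = Kₒ + α·Naₒ → α = (0.14315·96.3 − 8.99) / (138.0 − 0.14315·28.9)
α = (13.78 − 8.99) / (138.0 − 4.137) = 4.795/133.9 = 0.03582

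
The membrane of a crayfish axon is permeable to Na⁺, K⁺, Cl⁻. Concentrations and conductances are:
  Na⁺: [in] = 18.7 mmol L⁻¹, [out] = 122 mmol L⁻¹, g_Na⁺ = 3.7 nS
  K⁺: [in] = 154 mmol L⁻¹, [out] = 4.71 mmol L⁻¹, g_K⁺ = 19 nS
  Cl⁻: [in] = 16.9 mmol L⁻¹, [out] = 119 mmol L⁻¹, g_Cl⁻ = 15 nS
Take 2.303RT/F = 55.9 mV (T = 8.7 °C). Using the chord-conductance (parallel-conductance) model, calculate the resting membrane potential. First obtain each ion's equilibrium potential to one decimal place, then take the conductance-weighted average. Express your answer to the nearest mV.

-57 mV

E_Na⁺ = (55.9/1)·log₁₀(122/18.7) = 45.5 mV
E_K⁺ = (55.9/1)·log₁₀(4.71/154) = -84.7 mV
E_Cl⁻ = (55.9/-1)·log₁₀(119/16.9) = -47.4 mV
Vm = (Σ gᵢEᵢ)/(Σ gᵢ) = (3.7·45.5 + 19·-84.7 + 15·-47.4) / (3.7 + 19 + 15)
= -2151.95 / 37.7 = -57.08 mV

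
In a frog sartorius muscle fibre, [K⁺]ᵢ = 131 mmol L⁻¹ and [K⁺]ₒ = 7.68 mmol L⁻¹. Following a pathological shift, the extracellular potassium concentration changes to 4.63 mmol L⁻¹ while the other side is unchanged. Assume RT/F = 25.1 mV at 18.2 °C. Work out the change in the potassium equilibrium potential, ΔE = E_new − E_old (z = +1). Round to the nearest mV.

-13 mV

E_old = (25.1/1)·ln(7.68/131) = -71.20 mV
E_new = (25.1/1)·ln(4.63/131) = -83.90 mV
ΔE = -83.90 − (-71.20) = -12.70 mV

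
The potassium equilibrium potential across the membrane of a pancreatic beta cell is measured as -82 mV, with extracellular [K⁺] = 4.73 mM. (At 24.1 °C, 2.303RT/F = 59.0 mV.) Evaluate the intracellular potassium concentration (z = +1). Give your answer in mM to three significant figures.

Nernst: E = (59.0/1) · log₁₀([out]/[in]), so log₁₀([out]/[in]) = -82.0 × 1 / 59.0 = -1.3898.
[out]/[in] = 10^(-1.3898) = 0.04075.
[in] = 4.73 / 0.04075 = 116.1 mM.

116 mM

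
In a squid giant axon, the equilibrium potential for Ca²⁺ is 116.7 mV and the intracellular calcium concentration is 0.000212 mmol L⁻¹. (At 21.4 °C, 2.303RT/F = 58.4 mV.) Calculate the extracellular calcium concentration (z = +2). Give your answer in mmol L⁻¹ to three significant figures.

2.10 mmol L⁻¹

Nernst: E = (58.4/2) · log₁₀([out]/[in]), so log₁₀([out]/[in]) = 116.7 × 2 / 58.4 = 3.9966.
[out]/[in] = 10^(3.9966) = 9921.
[out] = 9921 × 0.000212 = 2.103 mmol L⁻¹.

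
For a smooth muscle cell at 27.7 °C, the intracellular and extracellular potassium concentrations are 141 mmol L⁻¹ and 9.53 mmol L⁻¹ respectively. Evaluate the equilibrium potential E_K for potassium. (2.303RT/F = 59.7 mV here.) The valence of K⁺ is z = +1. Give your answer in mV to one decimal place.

E = (59.7/z) · log₁₀([K⁺]_out/[K⁺]_in) with z = +1.
= (59.7/1) · log₁₀(9.53/141) = 59.70 · log₁₀(0.06759)
= 59.70 · (-1.1701) = -69.86 mV

-69.9 mV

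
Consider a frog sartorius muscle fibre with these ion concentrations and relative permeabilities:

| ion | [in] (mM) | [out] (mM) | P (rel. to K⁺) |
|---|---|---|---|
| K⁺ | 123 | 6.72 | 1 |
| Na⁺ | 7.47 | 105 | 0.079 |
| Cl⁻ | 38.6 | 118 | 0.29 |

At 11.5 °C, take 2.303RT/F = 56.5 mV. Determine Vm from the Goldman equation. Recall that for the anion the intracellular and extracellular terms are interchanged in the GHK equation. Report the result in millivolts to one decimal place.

-44.1 mV

Vm = 56.5 · log₁₀[(Σ P·[cation]ₒ + Σ P·[anion]ᵢ) / (Σ P·[cation]ᵢ + Σ P·[anion]ₒ)]
Numerator = 1×6.72 + 0.079×105 + 0.29×38.6 = 26.21
Denominator = 1×123 + 0.079×7.47 + 0.29×118 = 157.8
Vm = 56.5 · log₁₀(0.16608) = 56.5 × (-0.7797) = -44.05 mV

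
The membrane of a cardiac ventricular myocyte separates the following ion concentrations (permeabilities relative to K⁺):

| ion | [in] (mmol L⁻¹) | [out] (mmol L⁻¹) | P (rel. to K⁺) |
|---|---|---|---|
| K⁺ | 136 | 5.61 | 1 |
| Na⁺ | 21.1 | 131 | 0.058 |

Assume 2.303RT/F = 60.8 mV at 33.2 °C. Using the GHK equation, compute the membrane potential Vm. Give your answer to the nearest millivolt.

-62 mV

Vm = 60.8 · log₁₀[(Σ P·[cation]ₒ + Σ P·[anion]ᵢ) / (Σ P·[cation]ᵢ + Σ P·[anion]ₒ)]
Numerator = 1×5.61 + 0.058×131 = 13.21
Denominator = 1×136 + 0.058×21.1 = 137.2
Vm = 60.8 · log₁₀(0.096252) = 60.8 × (-1.0166) = -61.81 mV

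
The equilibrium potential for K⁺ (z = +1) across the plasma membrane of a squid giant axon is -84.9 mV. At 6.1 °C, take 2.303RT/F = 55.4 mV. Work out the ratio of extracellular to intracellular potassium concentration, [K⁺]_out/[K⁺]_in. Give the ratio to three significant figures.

0.0293

log₁₀([out]/[in]) = E·z/(55.4) = -84.9 × 1 / 55.4 = -1.5325
[out]/[in] = 10^(-1.5325) = 0.02934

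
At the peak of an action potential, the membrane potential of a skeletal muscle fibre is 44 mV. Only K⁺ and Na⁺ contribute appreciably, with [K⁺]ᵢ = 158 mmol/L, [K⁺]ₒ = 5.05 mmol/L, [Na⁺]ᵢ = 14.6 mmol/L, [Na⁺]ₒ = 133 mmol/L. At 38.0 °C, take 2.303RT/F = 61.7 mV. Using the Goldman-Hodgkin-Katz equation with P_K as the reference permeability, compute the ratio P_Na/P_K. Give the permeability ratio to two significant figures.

Let α = P_Na/P_K. GHK: Vm = 61.7·log₁₀[(Kₒ + α·Naₒ)/(Kᵢ + α·Naᵢ)].
10^(Vm/61.7) = 10^(44.0/61.7) = 5.1657
So 5.1657·(Kᵢ + α·Naᵢ) = Kₒ + α·Naₒ → α = (5.1657·158.0 − 5.05) / (133.0 − 5.1657·14.6)
α = (816.2 − 5.05) / (133.0 − 75.42) = 811.1/57.58 = 14.09

14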